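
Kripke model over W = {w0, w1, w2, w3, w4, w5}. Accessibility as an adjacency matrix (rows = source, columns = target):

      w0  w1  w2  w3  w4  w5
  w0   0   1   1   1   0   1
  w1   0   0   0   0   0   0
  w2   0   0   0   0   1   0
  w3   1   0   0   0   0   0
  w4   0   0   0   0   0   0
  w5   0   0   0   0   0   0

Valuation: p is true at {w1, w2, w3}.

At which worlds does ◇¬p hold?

w0: successors {w1, w2, w3, w5}; ¬p there: w1:F, w2:F, w3:F, w5:T. ✓
w1: no successors, so ◇¬p fails. ✗
w2: successors {w4}; ¬p there: w4:T. ✓
w3: successors {w0}; ¬p there: w0:T. ✓
w4: no successors, so ◇¬p fails. ✗
w5: no successors, so ◇¬p fails. ✗

{w0, w2, w3}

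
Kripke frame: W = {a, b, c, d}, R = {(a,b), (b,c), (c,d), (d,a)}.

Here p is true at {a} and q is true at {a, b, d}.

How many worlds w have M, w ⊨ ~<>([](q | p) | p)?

1

a: <>([](q | p) | p) is F. ✓
b: <>([](q | p) | p) is T. ✗
c: <>([](q | p) | p) is T. ✗
d: <>([](q | p) | p) is T. ✗
Satisfying worlds: {a}.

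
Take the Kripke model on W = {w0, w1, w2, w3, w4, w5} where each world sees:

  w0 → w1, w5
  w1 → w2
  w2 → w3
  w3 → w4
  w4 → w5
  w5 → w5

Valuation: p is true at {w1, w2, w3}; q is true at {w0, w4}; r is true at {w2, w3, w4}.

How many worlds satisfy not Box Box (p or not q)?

w0: Box Box (p or not q) is T. ✗
w1: Box Box (p or not q) is T. ✗
w2: Box Box (p or not q) is F. ✓
w3: Box Box (p or not q) is T. ✗
w4: Box Box (p or not q) is T. ✗
w5: Box Box (p or not q) is T. ✗
Satisfying worlds: {w2}.

1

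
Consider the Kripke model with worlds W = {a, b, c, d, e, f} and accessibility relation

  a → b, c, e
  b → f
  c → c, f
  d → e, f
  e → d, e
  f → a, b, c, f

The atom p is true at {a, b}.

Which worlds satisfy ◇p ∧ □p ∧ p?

∅

a: ◇p is T, □p ∧ p is F. ✗
b: ◇p is F, □p ∧ p is F. ✗
c: ◇p is F, □p ∧ p is F. ✗
d: ◇p is F, □p ∧ p is F. ✗
e: ◇p is F, □p ∧ p is F. ✗
f: ◇p is T, □p ∧ p is F. ✗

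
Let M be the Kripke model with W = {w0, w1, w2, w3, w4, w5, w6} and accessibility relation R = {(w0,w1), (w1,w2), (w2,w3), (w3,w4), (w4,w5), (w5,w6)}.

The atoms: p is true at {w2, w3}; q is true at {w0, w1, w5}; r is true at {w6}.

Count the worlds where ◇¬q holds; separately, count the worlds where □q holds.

4 and 3

For ◇¬q:
w0: successors {w1}; ¬q there: w1:F. ✗
w1: successors {w2}; ¬q there: w2:T. ✓
w2: successors {w3}; ¬q there: w3:T. ✓
w3: successors {w4}; ¬q there: w4:T. ✓
w4: successors {w5}; ¬q there: w5:F. ✗
w5: successors {w6}; ¬q there: w6:T. ✓
w6: no successors, so ◇¬q fails. ✗
— 4 worlds.
For □q:
w0: successors {w1}; q there: w1:T. ✓
w1: successors {w2}; q there: w2:F. ✗
w2: successors {w3}; q there: w3:F. ✗
w3: successors {w4}; q there: w4:F. ✗
w4: successors {w5}; q there: w5:T. ✓
w5: successors {w6}; q there: w6:F. ✗
w6: no successors, so □q holds vacuously. ✓
— 3 worlds.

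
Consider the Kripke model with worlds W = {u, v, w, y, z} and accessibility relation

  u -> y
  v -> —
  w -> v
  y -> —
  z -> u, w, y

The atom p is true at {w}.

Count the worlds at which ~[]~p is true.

1

u: []~p is T. ✗
v: []~p is T. ✗
w: []~p is T. ✗
y: []~p is T. ✗
z: []~p is F. ✓
Satisfying worlds: {z}.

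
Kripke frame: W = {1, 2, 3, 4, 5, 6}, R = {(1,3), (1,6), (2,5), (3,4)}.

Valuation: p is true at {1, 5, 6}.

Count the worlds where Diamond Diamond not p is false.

5

1: successors {3, 6}; Diamond not p there: 3:T, 6:F. ✓
2: successors {5}; Diamond not p there: 5:F. ✗
3: successors {4}; Diamond not p there: 4:F. ✗
4: no successors, so Diamond Diamond not p fails. ✗
5: no successors, so Diamond Diamond not p fails. ✗
6: no successors, so Diamond Diamond not p fails. ✗
Satisfying worlds: {1}.
So Diamond Diamond not p fails at the other 5 worlds.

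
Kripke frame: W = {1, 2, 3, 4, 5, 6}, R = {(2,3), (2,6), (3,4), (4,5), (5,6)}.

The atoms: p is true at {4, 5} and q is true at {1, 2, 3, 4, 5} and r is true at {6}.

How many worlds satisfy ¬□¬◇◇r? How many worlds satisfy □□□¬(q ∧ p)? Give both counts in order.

1 and 5

For ¬□¬◇◇r:
1: □¬◇◇r is T. ✗
2: □¬◇◇r is T. ✗
3: □¬◇◇r is F. ✓
4: □¬◇◇r is T. ✗
5: □¬◇◇r is T. ✗
6: □¬◇◇r is T. ✗
— 1 world.
For □□□¬(q ∧ p):
1: no successors, so □□□¬(q ∧ p) holds vacuously. ✓
2: successors {3, 6}; □□¬(q ∧ p) there: 3:F, 6:T. ✗
3: successors {4}; □□¬(q ∧ p) there: 4:T. ✓
4: successors {5}; □□¬(q ∧ p) there: 5:T. ✓
5: successors {6}; □□¬(q ∧ p) there: 6:T. ✓
6: no successors, so □□□¬(q ∧ p) holds vacuously. ✓
— 5 worlds.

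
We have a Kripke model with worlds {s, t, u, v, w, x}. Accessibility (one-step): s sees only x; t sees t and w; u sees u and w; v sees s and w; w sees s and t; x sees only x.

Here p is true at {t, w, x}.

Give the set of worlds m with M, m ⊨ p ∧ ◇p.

{t, w, x}

s: p is F, ◇p is T. ✗
t: p is T, ◇p is T. ✓
u: p is F, ◇p is T. ✗
v: p is F, ◇p is T. ✗
w: p is T, ◇p is T. ✓
x: p is T, ◇p is T. ✓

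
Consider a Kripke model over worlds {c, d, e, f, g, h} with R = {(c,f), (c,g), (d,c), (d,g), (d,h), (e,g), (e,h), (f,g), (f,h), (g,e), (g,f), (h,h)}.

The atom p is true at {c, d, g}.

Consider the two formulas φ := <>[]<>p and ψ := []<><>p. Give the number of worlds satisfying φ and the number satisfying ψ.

For <>[]<>p:
c: successors {f, g}; []<>p there: f:F, g:T. ✓
d: successors {c, g, h}; []<>p there: c:F, g:T, h:F. ✓
e: successors {g, h}; []<>p there: g:T, h:F. ✓
f: successors {g, h}; []<>p there: g:T, h:F. ✓
g: successors {e, f}; []<>p there: e:F, f:F. ✗
h: successors {h}; []<>p there: h:F. ✗
— 4 worlds.
For []<><>p:
c: successors {f, g}; <><>p there: f:F, g:T. ✗
d: successors {c, g, h}; <><>p there: c:T, g:T, h:F. ✗
e: successors {g, h}; <><>p there: g:T, h:F. ✗
f: successors {g, h}; <><>p there: g:T, h:F. ✗
g: successors {e, f}; <><>p there: e:F, f:F. ✗
h: successors {h}; <><>p there: h:F. ✗
— 0 worlds.

4 and 0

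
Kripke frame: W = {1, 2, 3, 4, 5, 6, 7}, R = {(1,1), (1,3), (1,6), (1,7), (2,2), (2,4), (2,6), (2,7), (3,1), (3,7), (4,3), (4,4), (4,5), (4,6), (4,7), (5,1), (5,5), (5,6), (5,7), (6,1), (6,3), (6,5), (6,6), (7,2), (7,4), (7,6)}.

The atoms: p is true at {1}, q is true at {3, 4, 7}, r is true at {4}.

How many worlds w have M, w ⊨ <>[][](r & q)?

0

1: successors {1, 3, 6, 7}; [][](r & q) there: 1:F, 3:F, 6:F, 7:F. ✗
2: successors {2, 4, 6, 7}; [][](r & q) there: 2:F, 4:F, 6:F, 7:F. ✗
3: successors {1, 7}; [][](r & q) there: 1:F, 7:F. ✗
4: successors {3, 4, 5, 6, 7}; [][](r & q) there: 3:F, 4:F, 5:F, 6:F, 7:F. ✗
5: successors {1, 5, 6, 7}; [][](r & q) there: 1:F, 5:F, 6:F, 7:F. ✗
6: successors {1, 3, 5, 6}; [][](r & q) there: 1:F, 3:F, 5:F, 6:F. ✗
7: successors {2, 4, 6}; [][](r & q) there: 2:F, 4:F, 6:F. ✗
Satisfying worlds: ∅.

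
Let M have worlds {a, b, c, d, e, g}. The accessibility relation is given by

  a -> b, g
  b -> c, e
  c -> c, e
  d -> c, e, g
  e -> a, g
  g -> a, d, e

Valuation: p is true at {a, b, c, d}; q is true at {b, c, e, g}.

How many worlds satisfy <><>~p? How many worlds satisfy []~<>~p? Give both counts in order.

For <><>~p:
a: successors {b, g}; <>~p there: b:T, g:T. ✓
b: successors {c, e}; <>~p there: c:T, e:T. ✓
c: successors {c, e}; <>~p there: c:T, e:T. ✓
d: successors {c, e, g}; <>~p there: c:T, e:T, g:T. ✓
e: successors {a, g}; <>~p there: a:T, g:T. ✓
g: successors {a, d, e}; <>~p there: a:T, d:T, e:T. ✓
— 6 worlds.
For []~<>~p:
a: successors {b, g}; ~<>~p there: b:F, g:F. ✗
b: successors {c, e}; ~<>~p there: c:F, e:F. ✗
c: successors {c, e}; ~<>~p there: c:F, e:F. ✗
d: successors {c, e, g}; ~<>~p there: c:F, e:F, g:F. ✗
e: successors {a, g}; ~<>~p there: a:F, g:F. ✗
g: successors {a, d, e}; ~<>~p there: a:F, d:F, e:F. ✗
— 0 worlds.

6 and 0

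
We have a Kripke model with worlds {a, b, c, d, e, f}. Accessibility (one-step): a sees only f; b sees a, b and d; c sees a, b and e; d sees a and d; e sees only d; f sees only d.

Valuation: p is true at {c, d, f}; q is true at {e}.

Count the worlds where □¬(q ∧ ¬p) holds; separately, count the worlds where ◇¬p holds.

For □¬(q ∧ ¬p):
a: successors {f}; ¬(q ∧ ¬p) there: f:T. ✓
b: successors {a, b, d}; ¬(q ∧ ¬p) there: a:T, b:T, d:T. ✓
c: successors {a, b, e}; ¬(q ∧ ¬p) there: a:T, b:T, e:F. ✗
d: successors {a, d}; ¬(q ∧ ¬p) there: a:T, d:T. ✓
e: successors {d}; ¬(q ∧ ¬p) there: d:T. ✓
f: successors {d}; ¬(q ∧ ¬p) there: d:T. ✓
— 5 worlds.
For ◇¬p:
a: successors {f}; ¬p there: f:F. ✗
b: successors {a, b, d}; ¬p there: a:T, b:T, d:F. ✓
c: successors {a, b, e}; ¬p there: a:T, b:T, e:T. ✓
d: successors {a, d}; ¬p there: a:T, d:F. ✓
e: successors {d}; ¬p there: d:F. ✗
f: successors {d}; ¬p there: d:F. ✗
— 3 worlds.

5 and 3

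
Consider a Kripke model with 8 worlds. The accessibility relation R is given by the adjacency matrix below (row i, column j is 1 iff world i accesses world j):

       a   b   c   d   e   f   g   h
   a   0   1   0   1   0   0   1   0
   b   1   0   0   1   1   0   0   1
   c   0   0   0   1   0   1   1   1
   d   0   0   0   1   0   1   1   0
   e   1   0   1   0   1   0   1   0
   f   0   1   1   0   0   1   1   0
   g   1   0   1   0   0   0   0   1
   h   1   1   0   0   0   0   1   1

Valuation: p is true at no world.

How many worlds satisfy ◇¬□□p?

a: successors {b, d, g}; ¬□□p there: b:T, d:T, g:T. ✓
b: successors {a, d, e, h}; ¬□□p there: a:T, d:T, e:T, h:T. ✓
c: successors {d, f, g, h}; ¬□□p there: d:T, f:T, g:T, h:T. ✓
d: successors {d, f, g}; ¬□□p there: d:T, f:T, g:T. ✓
e: successors {a, c, e, g}; ¬□□p there: a:T, c:T, e:T, g:T. ✓
f: successors {b, c, f, g}; ¬□□p there: b:T, c:T, f:T, g:T. ✓
g: successors {a, c, h}; ¬□□p there: a:T, c:T, h:T. ✓
h: successors {a, b, g, h}; ¬□□p there: a:T, b:T, g:T, h:T. ✓
Satisfying worlds: {a, b, c, d, e, f, g, h}.

8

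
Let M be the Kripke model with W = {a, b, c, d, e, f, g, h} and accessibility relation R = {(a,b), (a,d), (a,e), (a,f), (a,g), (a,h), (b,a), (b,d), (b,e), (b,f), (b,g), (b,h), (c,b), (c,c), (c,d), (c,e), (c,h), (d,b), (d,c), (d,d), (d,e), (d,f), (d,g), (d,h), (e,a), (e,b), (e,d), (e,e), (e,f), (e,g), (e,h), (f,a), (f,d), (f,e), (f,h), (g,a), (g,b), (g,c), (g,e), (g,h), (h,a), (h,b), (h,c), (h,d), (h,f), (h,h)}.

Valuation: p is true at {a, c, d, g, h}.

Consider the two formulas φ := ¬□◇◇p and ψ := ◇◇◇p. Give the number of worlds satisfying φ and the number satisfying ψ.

For ¬□◇◇p:
a: □◇◇p is T. ✗
b: □◇◇p is T. ✗
c: □◇◇p is T. ✗
d: □◇◇p is T. ✗
e: □◇◇p is T. ✗
f: □◇◇p is T. ✗
g: □◇◇p is T. ✗
h: □◇◇p is T. ✗
— 0 worlds.
For ◇◇◇p:
a: successors {b, d, e, f, g, h}; ◇◇p there: b:T, d:T, e:T, f:T, g:T, h:T. ✓
b: successors {a, d, e, f, g, h}; ◇◇p there: a:T, d:T, e:T, f:T, g:T, h:T. ✓
c: successors {b, c, d, e, h}; ◇◇p there: b:T, c:T, d:T, e:T, h:T. ✓
d: successors {b, c, d, e, f, g, h}; ◇◇p there: b:T, c:T, d:T, e:T, f:T, g:T, h:T. ✓
e: successors {a, b, d, e, f, g, h}; ◇◇p there: a:T, b:T, d:T, e:T, f:T, g:T, h:T. ✓
f: successors {a, d, e, h}; ◇◇p there: a:T, d:T, e:T, h:T. ✓
g: successors {a, b, c, e, h}; ◇◇p there: a:T, b:T, c:T, e:T, h:T. ✓
h: successors {a, b, c, d, f, h}; ◇◇p there: a:T, b:T, c:T, d:T, f:T, h:T. ✓
— 8 worlds.

0 and 8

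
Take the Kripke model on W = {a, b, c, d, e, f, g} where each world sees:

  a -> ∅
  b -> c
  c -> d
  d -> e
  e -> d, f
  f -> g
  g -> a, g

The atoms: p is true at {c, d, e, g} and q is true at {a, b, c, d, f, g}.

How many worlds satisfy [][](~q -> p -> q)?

a: no successors, so [][](~q -> p -> q) holds vacuously. ✓
b: successors {c}; [](~q -> p -> q) there: c:T. ✓
c: successors {d}; [](~q -> p -> q) there: d:F. ✗
d: successors {e}; [](~q -> p -> q) there: e:T. ✓
e: successors {d, f}; [](~q -> p -> q) there: d:F, f:T. ✗
f: successors {g}; [](~q -> p -> q) there: g:T. ✓
g: successors {a, g}; [](~q -> p -> q) there: a:T, g:T. ✓
Satisfying worlds: {a, b, d, f, g}.

5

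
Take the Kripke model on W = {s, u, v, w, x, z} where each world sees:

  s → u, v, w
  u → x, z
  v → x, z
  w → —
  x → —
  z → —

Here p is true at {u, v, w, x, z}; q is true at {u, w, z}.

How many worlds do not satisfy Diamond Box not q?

s: successors {u, v, w}; Box not q there: u:F, v:F, w:T. ✓
u: successors {x, z}; Box not q there: x:T, z:T. ✓
v: successors {x, z}; Box not q there: x:T, z:T. ✓
w: no successors, so Diamond Box not q fails. ✗
x: no successors, so Diamond Box not q fails. ✗
z: no successors, so Diamond Box not q fails. ✗
Satisfying worlds: {s, u, v}.
So Diamond Box not q fails at the other 3 worlds.

3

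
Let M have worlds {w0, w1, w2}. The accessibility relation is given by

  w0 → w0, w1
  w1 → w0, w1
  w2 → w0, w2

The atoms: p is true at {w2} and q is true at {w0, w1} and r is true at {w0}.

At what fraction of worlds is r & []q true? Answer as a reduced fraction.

1/3

w0: r is T, []q is T. ✓
w1: r is F, []q is T. ✗
w2: r is F, []q is F. ✗
That's 1 of 3 worlds, so 1/3.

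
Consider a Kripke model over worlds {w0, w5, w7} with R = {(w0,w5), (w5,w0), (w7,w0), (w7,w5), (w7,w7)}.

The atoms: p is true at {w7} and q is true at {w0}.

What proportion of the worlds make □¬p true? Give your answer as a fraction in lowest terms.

w0: successors {w5}; ¬p there: w5:T. ✓
w5: successors {w0}; ¬p there: w0:T. ✓
w7: successors {w0, w5, w7}; ¬p there: w0:T, w5:T, w7:F. ✗
That's 2 of 3 worlds, so 2/3.

2/3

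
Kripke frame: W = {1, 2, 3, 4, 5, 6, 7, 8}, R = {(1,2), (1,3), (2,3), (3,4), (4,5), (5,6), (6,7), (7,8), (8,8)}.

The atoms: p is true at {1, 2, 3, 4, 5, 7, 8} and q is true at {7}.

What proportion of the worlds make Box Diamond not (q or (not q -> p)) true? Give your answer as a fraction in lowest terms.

1/8

1: successors {2, 3}; Diamond not (q or (not q -> p)) there: 2:F, 3:F. ✗
2: successors {3}; Diamond not (q or (not q -> p)) there: 3:F. ✗
3: successors {4}; Diamond not (q or (not q -> p)) there: 4:F. ✗
4: successors {5}; Diamond not (q or (not q -> p)) there: 5:T. ✓
5: successors {6}; Diamond not (q or (not q -> p)) there: 6:F. ✗
6: successors {7}; Diamond not (q or (not q -> p)) there: 7:F. ✗
7: successors {8}; Diamond not (q or (not q -> p)) there: 8:F. ✗
8: successors {8}; Diamond not (q or (not q -> p)) there: 8:F. ✗
That's 1 of 8 worlds, so 1/8.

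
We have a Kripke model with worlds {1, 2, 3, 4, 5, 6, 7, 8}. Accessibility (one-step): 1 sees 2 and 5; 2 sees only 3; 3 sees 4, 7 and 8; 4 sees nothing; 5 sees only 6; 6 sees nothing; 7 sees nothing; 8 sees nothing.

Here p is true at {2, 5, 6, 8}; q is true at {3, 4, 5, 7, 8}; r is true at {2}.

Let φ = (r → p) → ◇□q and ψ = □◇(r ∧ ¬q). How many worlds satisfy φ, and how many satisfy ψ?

For (r → p) → ◇□q:
1: r → p is T, ◇□q is T. ✓
2: r → p is T, ◇□q is T. ✓
3: r → p is T, ◇□q is T. ✓
4: r → p is T, ◇□q is F. ✗
5: r → p is T, ◇□q is T. ✓
6: r → p is T, ◇□q is F. ✗
7: r → p is T, ◇□q is F. ✗
8: r → p is T, ◇□q is F. ✗
— 4 worlds.
For □◇(r ∧ ¬q):
1: successors {2, 5}; ◇(r ∧ ¬q) there: 2:F, 5:F. ✗
2: successors {3}; ◇(r ∧ ¬q) there: 3:F. ✗
3: successors {4, 7, 8}; ◇(r ∧ ¬q) there: 4:F, 7:F, 8:F. ✗
4: no successors, so □◇(r ∧ ¬q) holds vacuously. ✓
5: successors {6}; ◇(r ∧ ¬q) there: 6:F. ✗
6: no successors, so □◇(r ∧ ¬q) holds vacuously. ✓
7: no successors, so □◇(r ∧ ¬q) holds vacuously. ✓
8: no successors, so □◇(r ∧ ¬q) holds vacuously. ✓
— 4 worlds.

4 and 4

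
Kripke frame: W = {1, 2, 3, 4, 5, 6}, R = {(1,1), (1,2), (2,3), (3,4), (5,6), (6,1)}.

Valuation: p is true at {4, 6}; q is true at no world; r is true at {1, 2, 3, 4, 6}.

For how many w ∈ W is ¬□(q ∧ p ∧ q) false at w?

1: □(q ∧ p ∧ q) is F. ✓
2: □(q ∧ p ∧ q) is F. ✓
3: □(q ∧ p ∧ q) is F. ✓
4: □(q ∧ p ∧ q) is T. ✗
5: □(q ∧ p ∧ q) is F. ✓
6: □(q ∧ p ∧ q) is F. ✓
Satisfying worlds: {1, 2, 3, 5, 6}.
So ¬□(q ∧ p ∧ q) fails at the other 1 world.

1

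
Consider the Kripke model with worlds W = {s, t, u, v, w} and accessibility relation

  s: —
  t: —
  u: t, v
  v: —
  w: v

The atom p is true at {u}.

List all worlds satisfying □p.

{s, t, v}

s: no successors, so □p holds vacuously. ✓
t: no successors, so □p holds vacuously. ✓
u: successors {t, v}; p there: t:F, v:F. ✗
v: no successors, so □p holds vacuously. ✓
w: successors {v}; p there: v:F. ✗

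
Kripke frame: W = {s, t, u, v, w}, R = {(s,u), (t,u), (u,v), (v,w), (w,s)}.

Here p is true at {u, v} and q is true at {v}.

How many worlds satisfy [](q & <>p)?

0

s: successors {u}; q & <>p there: u:F. ✗
t: successors {u}; q & <>p there: u:F. ✗
u: successors {v}; q & <>p there: v:F. ✗
v: successors {w}; q & <>p there: w:F. ✗
w: successors {s}; q & <>p there: s:F. ✗
Satisfying worlds: ∅.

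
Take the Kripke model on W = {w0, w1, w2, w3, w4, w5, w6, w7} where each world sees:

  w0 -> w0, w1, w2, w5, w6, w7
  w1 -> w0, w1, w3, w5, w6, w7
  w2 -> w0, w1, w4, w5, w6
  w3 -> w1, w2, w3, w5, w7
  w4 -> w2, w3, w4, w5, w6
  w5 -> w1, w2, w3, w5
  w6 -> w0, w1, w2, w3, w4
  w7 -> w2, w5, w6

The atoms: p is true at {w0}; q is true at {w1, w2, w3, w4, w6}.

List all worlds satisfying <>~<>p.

w0: successors {w0, w1, w2, w5, w6, w7}; ~<>p there: w0:F, w1:F, w2:F, w5:T, w6:F, w7:T. ✓
w1: successors {w0, w1, w3, w5, w6, w7}; ~<>p there: w0:F, w1:F, w3:T, w5:T, w6:F, w7:T. ✓
w2: successors {w0, w1, w4, w5, w6}; ~<>p there: w0:F, w1:F, w4:T, w5:T, w6:F. ✓
w3: successors {w1, w2, w3, w5, w7}; ~<>p there: w1:F, w2:F, w3:T, w5:T, w7:T. ✓
w4: successors {w2, w3, w4, w5, w6}; ~<>p there: w2:F, w3:T, w4:T, w5:T, w6:F. ✓
w5: successors {w1, w2, w3, w5}; ~<>p there: w1:F, w2:F, w3:T, w5:T. ✓
w6: successors {w0, w1, w2, w3, w4}; ~<>p there: w0:F, w1:F, w2:F, w3:T, w4:T. ✓
w7: successors {w2, w5, w6}; ~<>p there: w2:F, w5:T, w6:F. ✓

{w0, w1, w2, w3, w4, w5, w6, w7}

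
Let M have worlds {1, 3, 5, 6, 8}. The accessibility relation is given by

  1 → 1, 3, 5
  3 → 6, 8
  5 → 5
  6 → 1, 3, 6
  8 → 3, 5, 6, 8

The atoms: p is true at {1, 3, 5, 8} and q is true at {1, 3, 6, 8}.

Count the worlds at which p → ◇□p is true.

4

1: p is T, ◇□p is T. ✓
3: p is T, ◇□p is F. ✗
5: p is T, ◇□p is T. ✓
6: p is F, ◇□p is T. ✓
8: p is T, ◇□p is T. ✓
Satisfying worlds: {1, 5, 6, 8}.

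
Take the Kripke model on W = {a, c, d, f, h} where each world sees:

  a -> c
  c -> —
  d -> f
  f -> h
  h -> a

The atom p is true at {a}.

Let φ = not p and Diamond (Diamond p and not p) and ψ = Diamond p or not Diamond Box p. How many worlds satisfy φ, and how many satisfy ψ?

For not p and Diamond (Diamond p and not p):
a: not p is F, Diamond (Diamond p and not p) is F. ✗
c: not p is T, Diamond (Diamond p and not p) is F. ✗
d: not p is T, Diamond (Diamond p and not p) is F. ✗
f: not p is T, Diamond (Diamond p and not p) is T. ✓
h: not p is T, Diamond (Diamond p and not p) is F. ✗
— 1 world.
For Diamond p or not Diamond Box p:
a: Diamond p is F, not Diamond Box p is F. ✗
c: Diamond p is F, not Diamond Box p is T. ✓
d: Diamond p is F, not Diamond Box p is T. ✓
f: Diamond p is F, not Diamond Box p is F. ✗
h: Diamond p is T, not Diamond Box p is T. ✓
— 3 worlds.

1 and 3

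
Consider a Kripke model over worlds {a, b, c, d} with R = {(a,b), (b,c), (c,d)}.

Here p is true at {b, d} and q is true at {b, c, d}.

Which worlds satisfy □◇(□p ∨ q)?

{a, b, d}

a: successors {b}; ◇(□p ∨ q) there: b:T. ✓
b: successors {c}; ◇(□p ∨ q) there: c:T. ✓
c: successors {d}; ◇(□p ∨ q) there: d:F. ✗
d: no successors, so □◇(□p ∨ q) holds vacuously. ✓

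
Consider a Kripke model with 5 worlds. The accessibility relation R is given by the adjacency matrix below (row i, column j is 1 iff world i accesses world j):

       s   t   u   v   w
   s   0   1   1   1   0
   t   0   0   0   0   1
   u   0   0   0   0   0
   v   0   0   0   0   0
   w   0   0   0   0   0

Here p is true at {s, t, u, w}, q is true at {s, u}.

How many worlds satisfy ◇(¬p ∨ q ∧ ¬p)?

s: successors {t, u, v}; ¬p ∨ q ∧ ¬p there: t:F, u:F, v:T. ✓
t: successors {w}; ¬p ∨ q ∧ ¬p there: w:F. ✗
u: no successors, so ◇(¬p ∨ q ∧ ¬p) fails. ✗
v: no successors, so ◇(¬p ∨ q ∧ ¬p) fails. ✗
w: no successors, so ◇(¬p ∨ q ∧ ¬p) fails. ✗
Satisfying worlds: {s}.

1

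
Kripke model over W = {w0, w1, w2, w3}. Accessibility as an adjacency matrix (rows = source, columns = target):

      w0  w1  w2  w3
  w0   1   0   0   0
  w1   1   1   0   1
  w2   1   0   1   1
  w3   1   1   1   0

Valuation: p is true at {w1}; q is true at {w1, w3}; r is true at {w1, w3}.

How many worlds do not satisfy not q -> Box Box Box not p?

w0: not q is T, Box Box Box not p is T. ✓
w1: not q is F, Box Box Box not p is F. ✓
w2: not q is T, Box Box Box not p is F. ✗
w3: not q is F, Box Box Box not p is F. ✓
Satisfying worlds: {w0, w1, w3}.
So not q -> Box Box Box not p fails at the other 1 world.

1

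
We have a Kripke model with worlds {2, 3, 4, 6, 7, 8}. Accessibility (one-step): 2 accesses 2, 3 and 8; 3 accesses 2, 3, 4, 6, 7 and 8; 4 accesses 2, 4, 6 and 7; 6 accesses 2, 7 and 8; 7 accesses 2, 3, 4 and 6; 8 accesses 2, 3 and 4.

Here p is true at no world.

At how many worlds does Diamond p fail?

2: successors {2, 3, 8}; p there: 2:F, 3:F, 8:F. ✗
3: successors {2, 3, 4, 6, 7, 8}; p there: 2:F, 3:F, 4:F, 6:F, 7:F, 8:F. ✗
4: successors {2, 4, 6, 7}; p there: 2:F, 4:F, 6:F, 7:F. ✗
6: successors {2, 7, 8}; p there: 2:F, 7:F, 8:F. ✗
7: successors {2, 3, 4, 6}; p there: 2:F, 3:F, 4:F, 6:F. ✗
8: successors {2, 3, 4}; p there: 2:F, 3:F, 4:F. ✗
Satisfying worlds: ∅.
So Diamond p fails at the other 6 worlds.

6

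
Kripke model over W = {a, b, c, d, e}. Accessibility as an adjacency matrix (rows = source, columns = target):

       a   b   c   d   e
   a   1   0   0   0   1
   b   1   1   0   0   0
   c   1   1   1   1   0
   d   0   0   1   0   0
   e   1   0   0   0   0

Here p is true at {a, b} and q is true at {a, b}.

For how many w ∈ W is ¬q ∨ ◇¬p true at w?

a: ¬q is F, ◇¬p is T. ✓
b: ¬q is F, ◇¬p is F. ✗
c: ¬q is T, ◇¬p is T. ✓
d: ¬q is T, ◇¬p is T. ✓
e: ¬q is T, ◇¬p is F. ✓
Satisfying worlds: {a, c, d, e}.

4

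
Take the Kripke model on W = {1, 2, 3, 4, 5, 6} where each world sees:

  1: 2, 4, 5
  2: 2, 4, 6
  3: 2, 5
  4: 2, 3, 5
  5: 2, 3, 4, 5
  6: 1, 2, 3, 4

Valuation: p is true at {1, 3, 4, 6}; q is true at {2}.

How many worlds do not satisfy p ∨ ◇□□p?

1: p is T, ◇□□p is F. ✓
2: p is F, ◇□□p is F. ✗
3: p is T, ◇□□p is F. ✓
4: p is T, ◇□□p is F. ✓
5: p is F, ◇□□p is F. ✗
6: p is T, ◇□□p is F. ✓
Satisfying worlds: {1, 3, 4, 6}.
So p ∨ ◇□□p fails at the other 2 worlds.

2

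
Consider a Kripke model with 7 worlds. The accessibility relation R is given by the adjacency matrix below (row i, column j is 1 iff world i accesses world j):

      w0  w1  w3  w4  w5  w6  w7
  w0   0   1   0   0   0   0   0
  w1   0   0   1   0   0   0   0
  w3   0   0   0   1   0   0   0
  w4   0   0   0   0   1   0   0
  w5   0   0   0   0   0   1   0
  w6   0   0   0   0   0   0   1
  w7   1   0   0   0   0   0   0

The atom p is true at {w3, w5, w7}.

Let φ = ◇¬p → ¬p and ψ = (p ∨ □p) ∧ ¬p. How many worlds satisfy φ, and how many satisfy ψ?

For ◇¬p → ¬p:
w0: ◇¬p is T, ¬p is T. ✓
w1: ◇¬p is F, ¬p is T. ✓
w3: ◇¬p is T, ¬p is F. ✗
w4: ◇¬p is F, ¬p is T. ✓
w5: ◇¬p is T, ¬p is F. ✗
w6: ◇¬p is F, ¬p is T. ✓
w7: ◇¬p is T, ¬p is F. ✗
— 4 worlds.
For (p ∨ □p) ∧ ¬p:
w0: p ∨ □p is F, ¬p is T. ✗
w1: p ∨ □p is T, ¬p is T. ✓
w3: p ∨ □p is T, ¬p is F. ✗
w4: p ∨ □p is T, ¬p is T. ✓
w5: p ∨ □p is T, ¬p is F. ✗
w6: p ∨ □p is T, ¬p is T. ✓
w7: p ∨ □p is T, ¬p is F. ✗
— 3 worlds.

4 and 3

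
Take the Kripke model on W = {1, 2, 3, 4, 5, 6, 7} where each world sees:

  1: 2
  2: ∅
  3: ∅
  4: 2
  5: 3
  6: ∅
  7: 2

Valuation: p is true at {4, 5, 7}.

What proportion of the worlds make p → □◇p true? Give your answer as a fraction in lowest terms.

1: p is F, □◇p is F. ✓
2: p is F, □◇p is T. ✓
3: p is F, □◇p is T. ✓
4: p is T, □◇p is F. ✗
5: p is T, □◇p is F. ✗
6: p is F, □◇p is T. ✓
7: p is T, □◇p is F. ✗
That's 4 of 7 worlds, so 4/7.

4/7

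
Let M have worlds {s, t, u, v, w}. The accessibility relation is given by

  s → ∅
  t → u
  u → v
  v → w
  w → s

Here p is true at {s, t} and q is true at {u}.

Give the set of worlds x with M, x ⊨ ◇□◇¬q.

{t, u, w}

s: no successors, so ◇□◇¬q fails. ✗
t: successors {u}; □◇¬q there: u:T. ✓
u: successors {v}; □◇¬q there: v:T. ✓
v: successors {w}; □◇¬q there: w:F. ✗
w: successors {s}; □◇¬q there: s:T. ✓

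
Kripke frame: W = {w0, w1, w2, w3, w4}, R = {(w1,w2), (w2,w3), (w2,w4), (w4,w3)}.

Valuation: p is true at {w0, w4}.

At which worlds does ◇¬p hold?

w0: no successors, so ◇¬p fails. ✗
w1: successors {w2}; ¬p there: w2:T. ✓
w2: successors {w3, w4}; ¬p there: w3:T, w4:F. ✓
w3: no successors, so ◇¬p fails. ✗
w4: successors {w3}; ¬p there: w3:T. ✓

{w1, w2, w4}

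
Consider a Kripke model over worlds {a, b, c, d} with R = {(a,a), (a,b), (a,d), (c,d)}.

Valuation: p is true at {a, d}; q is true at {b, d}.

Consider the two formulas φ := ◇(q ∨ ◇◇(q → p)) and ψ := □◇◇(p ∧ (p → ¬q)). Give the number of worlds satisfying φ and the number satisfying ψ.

For ◇(q ∨ ◇◇(q → p)):
a: successors {a, b, d}; q ∨ ◇◇(q → p) there: a:T, b:T, d:T. ✓
b: no successors, so ◇(q ∨ ◇◇(q → p)) fails. ✗
c: successors {d}; q ∨ ◇◇(q → p) there: d:T. ✓
d: no successors, so ◇(q ∨ ◇◇(q → p)) fails. ✗
— 2 worlds.
For □◇◇(p ∧ (p → ¬q)):
a: successors {a, b, d}; ◇◇(p ∧ (p → ¬q)) there: a:T, b:F, d:F. ✗
b: no successors, so □◇◇(p ∧ (p → ¬q)) holds vacuously. ✓
c: successors {d}; ◇◇(p ∧ (p → ¬q)) there: d:F. ✗
d: no successors, so □◇◇(p ∧ (p → ¬q)) holds vacuously. ✓
— 2 worlds.

2 and 2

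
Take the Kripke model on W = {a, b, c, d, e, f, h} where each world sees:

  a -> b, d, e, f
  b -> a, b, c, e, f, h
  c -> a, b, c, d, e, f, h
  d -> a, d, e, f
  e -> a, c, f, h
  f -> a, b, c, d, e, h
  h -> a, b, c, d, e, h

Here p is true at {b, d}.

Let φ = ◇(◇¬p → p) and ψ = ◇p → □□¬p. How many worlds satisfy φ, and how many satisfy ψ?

For ◇(◇¬p → p):
a: successors {b, d, e, f}; ◇¬p → p there: b:T, d:T, e:F, f:F. ✓
b: successors {a, b, c, e, f, h}; ◇¬p → p there: a:F, b:T, c:F, e:F, f:F, h:F. ✓
c: successors {a, b, c, d, e, f, h}; ◇¬p → p there: a:F, b:T, c:F, d:T, e:F, f:F, h:F. ✓
d: successors {a, d, e, f}; ◇¬p → p there: a:F, d:T, e:F, f:F. ✓
e: successors {a, c, f, h}; ◇¬p → p there: a:F, c:F, f:F, h:F. ✗
f: successors {a, b, c, d, e, h}; ◇¬p → p there: a:F, b:T, c:F, d:T, e:F, h:F. ✓
h: successors {a, b, c, d, e, h}; ◇¬p → p there: a:F, b:T, c:F, d:T, e:F, h:F. ✓
— 6 worlds.
For ◇p → □□¬p:
a: ◇p is T, □□¬p is F. ✗
b: ◇p is T, □□¬p is F. ✗
c: ◇p is T, □□¬p is F. ✗
d: ◇p is T, □□¬p is F. ✗
e: ◇p is F, □□¬p is F. ✓
f: ◇p is T, □□¬p is F. ✗
h: ◇p is T, □□¬p is F. ✗
— 1 world.

6 and 1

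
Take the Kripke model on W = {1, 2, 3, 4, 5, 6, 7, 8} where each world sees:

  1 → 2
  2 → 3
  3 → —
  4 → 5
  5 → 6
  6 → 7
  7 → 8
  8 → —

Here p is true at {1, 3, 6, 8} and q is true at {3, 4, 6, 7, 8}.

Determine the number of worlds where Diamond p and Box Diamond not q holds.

0

1: Diamond p is F, Box Diamond not q is F. ✗
2: Diamond p is T, Box Diamond not q is F. ✗
3: Diamond p is F, Box Diamond not q is T. ✗
4: Diamond p is F, Box Diamond not q is F. ✗
5: Diamond p is T, Box Diamond not q is F. ✗
6: Diamond p is F, Box Diamond not q is F. ✗
7: Diamond p is T, Box Diamond not q is F. ✗
8: Diamond p is F, Box Diamond not q is T. ✗
Satisfying worlds: ∅.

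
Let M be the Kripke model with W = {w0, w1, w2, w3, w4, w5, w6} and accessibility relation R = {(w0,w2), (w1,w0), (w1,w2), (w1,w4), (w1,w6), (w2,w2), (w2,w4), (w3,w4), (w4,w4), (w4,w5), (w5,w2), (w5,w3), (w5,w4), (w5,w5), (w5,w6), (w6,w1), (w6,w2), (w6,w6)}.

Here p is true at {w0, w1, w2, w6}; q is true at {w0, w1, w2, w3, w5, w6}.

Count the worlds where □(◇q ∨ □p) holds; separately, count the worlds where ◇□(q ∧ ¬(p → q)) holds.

For □(◇q ∨ □p):
w0: successors {w2}; ◇q ∨ □p there: w2:T. ✓
w1: successors {w0, w2, w4, w6}; ◇q ∨ □p there: w0:T, w2:T, w4:T, w6:T. ✓
w2: successors {w2, w4}; ◇q ∨ □p there: w2:T, w4:T. ✓
w3: successors {w4}; ◇q ∨ □p there: w4:T. ✓
w4: successors {w4, w5}; ◇q ∨ □p there: w4:T, w5:T. ✓
w5: successors {w2, w3, w4, w5, w6}; ◇q ∨ □p there: w2:T, w3:F, w4:T, w5:T, w6:T. ✗
w6: successors {w1, w2, w6}; ◇q ∨ □p there: w1:T, w2:T, w6:T. ✓
— 6 worlds.
For ◇□(q ∧ ¬(p → q)):
w0: successors {w2}; □(q ∧ ¬(p → q)) there: w2:F. ✗
w1: successors {w0, w2, w4, w6}; □(q ∧ ¬(p → q)) there: w0:F, w2:F, w4:F, w6:F. ✗
w2: successors {w2, w4}; □(q ∧ ¬(p → q)) there: w2:F, w4:F. ✗
w3: successors {w4}; □(q ∧ ¬(p → q)) there: w4:F. ✗
w4: successors {w4, w5}; □(q ∧ ¬(p → q)) there: w4:F, w5:F. ✗
w5: successors {w2, w3, w4, w5, w6}; □(q ∧ ¬(p → q)) there: w2:F, w3:F, w4:F, w5:F, w6:F. ✗
w6: successors {w1, w2, w6}; □(q ∧ ¬(p → q)) there: w1:F, w2:F, w6:F. ✗
— 0 worlds.

6 and 0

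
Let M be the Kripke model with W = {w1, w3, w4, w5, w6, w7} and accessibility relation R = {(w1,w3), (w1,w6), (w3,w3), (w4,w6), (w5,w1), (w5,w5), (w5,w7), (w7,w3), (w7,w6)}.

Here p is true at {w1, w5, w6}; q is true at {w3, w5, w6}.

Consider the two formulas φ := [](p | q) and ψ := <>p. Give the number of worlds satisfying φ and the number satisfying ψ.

For [](p | q):
w1: successors {w3, w6}; p | q there: w3:T, w6:T. ✓
w3: successors {w3}; p | q there: w3:T. ✓
w4: successors {w6}; p | q there: w6:T. ✓
w5: successors {w1, w5, w7}; p | q there: w1:T, w5:T, w7:F. ✗
w6: no successors, so [](p | q) holds vacuously. ✓
w7: successors {w3, w6}; p | q there: w3:T, w6:T. ✓
— 5 worlds.
For <>p:
w1: successors {w3, w6}; p there: w3:F, w6:T. ✓
w3: successors {w3}; p there: w3:F. ✗
w4: successors {w6}; p there: w6:T. ✓
w5: successors {w1, w5, w7}; p there: w1:T, w5:T, w7:F. ✓
w6: no successors, so <>p fails. ✗
w7: successors {w3, w6}; p there: w3:F, w6:T. ✓
— 4 worlds.

5 and 4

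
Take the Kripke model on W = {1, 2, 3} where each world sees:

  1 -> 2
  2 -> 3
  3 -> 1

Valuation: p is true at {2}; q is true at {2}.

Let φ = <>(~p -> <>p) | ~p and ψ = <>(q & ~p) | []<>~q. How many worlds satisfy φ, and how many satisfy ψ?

2 and 2

For <>(~p -> <>p) | ~p:
1: <>(~p -> <>p) is T, ~p is T. ✓
2: <>(~p -> <>p) is F, ~p is F. ✗
3: <>(~p -> <>p) is T, ~p is T. ✓
— 2 worlds.
For <>(q & ~p) | []<>~q:
1: <>(q & ~p) is F, []<>~q is T. ✓
2: <>(q & ~p) is F, []<>~q is T. ✓
3: <>(q & ~p) is F, []<>~q is F. ✗
— 2 worlds.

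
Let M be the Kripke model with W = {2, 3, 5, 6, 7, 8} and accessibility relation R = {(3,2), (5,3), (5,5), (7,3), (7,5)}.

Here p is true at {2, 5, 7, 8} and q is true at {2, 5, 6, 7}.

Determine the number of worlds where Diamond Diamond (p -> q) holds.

2: no successors, so Diamond Diamond (p -> q) fails. ✗
3: successors {2}; Diamond (p -> q) there: 2:F. ✗
5: successors {3, 5}; Diamond (p -> q) there: 3:T, 5:T. ✓
6: no successors, so Diamond Diamond (p -> q) fails. ✗
7: successors {3, 5}; Diamond (p -> q) there: 3:T, 5:T. ✓
8: no successors, so Diamond Diamond (p -> q) fails. ✗
Satisfying worlds: {5, 7}.

2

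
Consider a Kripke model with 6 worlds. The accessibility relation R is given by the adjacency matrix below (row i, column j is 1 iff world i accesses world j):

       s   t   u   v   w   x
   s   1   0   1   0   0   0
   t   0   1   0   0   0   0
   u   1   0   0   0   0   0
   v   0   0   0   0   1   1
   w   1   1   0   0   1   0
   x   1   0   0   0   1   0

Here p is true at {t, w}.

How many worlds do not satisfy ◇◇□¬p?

s: successors {s, u}; ◇□¬p there: s:T, u:T. ✓
t: successors {t}; ◇□¬p there: t:F. ✗
u: successors {s}; ◇□¬p there: s:T. ✓
v: successors {w, x}; ◇□¬p there: w:T, x:T. ✓
w: successors {s, t, w}; ◇□¬p there: s:T, t:F, w:T. ✓
x: successors {s, w}; ◇□¬p there: s:T, w:T. ✓
Satisfying worlds: {s, u, v, w, x}.
So ◇◇□¬p fails at the other 1 world.

1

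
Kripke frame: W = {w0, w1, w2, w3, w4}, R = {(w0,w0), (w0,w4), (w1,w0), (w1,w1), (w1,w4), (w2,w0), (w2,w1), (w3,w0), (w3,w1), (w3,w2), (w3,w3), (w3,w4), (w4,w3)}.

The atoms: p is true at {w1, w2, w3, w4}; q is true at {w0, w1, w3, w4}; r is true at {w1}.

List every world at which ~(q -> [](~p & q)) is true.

{w0, w1, w3, w4}

w0: q -> [](~p & q) is F. ✓
w1: q -> [](~p & q) is F. ✓
w2: q -> [](~p & q) is T. ✗
w3: q -> [](~p & q) is F. ✓
w4: q -> [](~p & q) is F. ✓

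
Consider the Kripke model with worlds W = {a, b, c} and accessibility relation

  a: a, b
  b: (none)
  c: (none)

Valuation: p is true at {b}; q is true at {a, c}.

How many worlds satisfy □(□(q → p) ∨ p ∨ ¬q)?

a: successors {a, b}; □(q → p) ∨ p ∨ ¬q there: a:F, b:T. ✗
b: no successors, so □(□(q → p) ∨ p ∨ ¬q) holds vacuously. ✓
c: no successors, so □(□(q → p) ∨ p ∨ ¬q) holds vacuously. ✓
Satisfying worlds: {b, c}.

2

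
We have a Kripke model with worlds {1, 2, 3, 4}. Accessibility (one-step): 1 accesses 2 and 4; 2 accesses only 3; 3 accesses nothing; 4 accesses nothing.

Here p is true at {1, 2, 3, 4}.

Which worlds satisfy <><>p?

1: successors {2, 4}; <>p there: 2:T, 4:F. ✓
2: successors {3}; <>p there: 3:F. ✗
3: no successors, so <><>p fails. ✗
4: no successors, so <><>p fails. ✗

{1}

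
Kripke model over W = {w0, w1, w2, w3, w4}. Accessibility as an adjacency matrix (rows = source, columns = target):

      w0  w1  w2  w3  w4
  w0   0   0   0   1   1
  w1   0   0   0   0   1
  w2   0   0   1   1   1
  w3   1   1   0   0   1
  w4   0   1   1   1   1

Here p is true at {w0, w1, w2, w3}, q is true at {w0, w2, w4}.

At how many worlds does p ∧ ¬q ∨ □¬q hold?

2

w0: p ∧ ¬q is F, □¬q is F. ✗
w1: p ∧ ¬q is T, □¬q is F. ✓
w2: p ∧ ¬q is F, □¬q is F. ✗
w3: p ∧ ¬q is T, □¬q is F. ✓
w4: p ∧ ¬q is F, □¬q is F. ✗
Satisfying worlds: {w1, w3}.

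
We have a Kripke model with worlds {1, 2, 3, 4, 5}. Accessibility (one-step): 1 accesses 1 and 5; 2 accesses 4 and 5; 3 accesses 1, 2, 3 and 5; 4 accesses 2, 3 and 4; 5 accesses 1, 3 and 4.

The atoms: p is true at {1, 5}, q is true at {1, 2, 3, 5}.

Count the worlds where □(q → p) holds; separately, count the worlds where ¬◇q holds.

For □(q → p):
1: successors {1, 5}; q → p there: 1:T, 5:T. ✓
2: successors {4, 5}; q → p there: 4:T, 5:T. ✓
3: successors {1, 2, 3, 5}; q → p there: 1:T, 2:F, 3:F, 5:T. ✗
4: successors {2, 3, 4}; q → p there: 2:F, 3:F, 4:T. ✗
5: successors {1, 3, 4}; q → p there: 1:T, 3:F, 4:T. ✗
— 2 worlds.
For ¬◇q:
1: ◇q is T. ✗
2: ◇q is T. ✗
3: ◇q is T. ✗
4: ◇q is T. ✗
5: ◇q is T. ✗
— 0 worlds.

2 and 0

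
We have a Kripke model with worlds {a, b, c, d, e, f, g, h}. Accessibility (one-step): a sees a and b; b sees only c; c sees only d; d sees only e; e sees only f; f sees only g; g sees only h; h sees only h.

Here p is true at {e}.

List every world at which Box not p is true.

a: successors {a, b}; not p there: a:T, b:T. ✓
b: successors {c}; not p there: c:T. ✓
c: successors {d}; not p there: d:T. ✓
d: successors {e}; not p there: e:F. ✗
e: successors {f}; not p there: f:T. ✓
f: successors {g}; not p there: g:T. ✓
g: successors {h}; not p there: h:T. ✓
h: successors {h}; not p there: h:T. ✓

{a, b, c, e, f, g, h}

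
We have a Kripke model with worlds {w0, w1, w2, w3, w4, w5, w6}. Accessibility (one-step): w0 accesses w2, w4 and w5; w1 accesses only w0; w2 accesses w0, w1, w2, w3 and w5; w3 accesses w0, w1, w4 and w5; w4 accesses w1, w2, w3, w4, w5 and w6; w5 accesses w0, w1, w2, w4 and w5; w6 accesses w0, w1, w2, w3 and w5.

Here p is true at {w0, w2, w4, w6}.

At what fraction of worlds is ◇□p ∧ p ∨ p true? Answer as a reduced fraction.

4/7

w0: ◇□p ∧ p is F, p is T. ✓
w1: ◇□p ∧ p is F, p is F. ✗
w2: ◇□p ∧ p is T, p is T. ✓
w3: ◇□p ∧ p is F, p is F. ✗
w4: ◇□p ∧ p is T, p is T. ✓
w5: ◇□p ∧ p is F, p is F. ✗
w6: ◇□p ∧ p is T, p is T. ✓
That's 4 of 7 worlds, so 4/7.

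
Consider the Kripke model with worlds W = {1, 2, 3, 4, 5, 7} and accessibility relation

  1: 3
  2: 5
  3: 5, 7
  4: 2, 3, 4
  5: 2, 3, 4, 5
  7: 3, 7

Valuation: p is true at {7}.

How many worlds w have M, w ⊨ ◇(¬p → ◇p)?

5

1: successors {3}; ¬p → ◇p there: 3:T. ✓
2: successors {5}; ¬p → ◇p there: 5:F. ✗
3: successors {5, 7}; ¬p → ◇p there: 5:F, 7:T. ✓
4: successors {2, 3, 4}; ¬p → ◇p there: 2:F, 3:T, 4:F. ✓
5: successors {2, 3, 4, 5}; ¬p → ◇p there: 2:F, 3:T, 4:F, 5:F. ✓
7: successors {3, 7}; ¬p → ◇p there: 3:T, 7:T. ✓
Satisfying worlds: {1, 3, 4, 5, 7}.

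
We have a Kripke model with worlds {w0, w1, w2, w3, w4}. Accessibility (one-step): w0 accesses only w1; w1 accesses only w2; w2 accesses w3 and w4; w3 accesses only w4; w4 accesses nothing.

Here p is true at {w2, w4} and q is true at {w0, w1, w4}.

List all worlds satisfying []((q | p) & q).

{w0, w3, w4}

w0: successors {w1}; (q | p) & q there: w1:T. ✓
w1: successors {w2}; (q | p) & q there: w2:F. ✗
w2: successors {w3, w4}; (q | p) & q there: w3:F, w4:T. ✗
w3: successors {w4}; (q | p) & q there: w4:T. ✓
w4: no successors, so []((q | p) & q) holds vacuously. ✓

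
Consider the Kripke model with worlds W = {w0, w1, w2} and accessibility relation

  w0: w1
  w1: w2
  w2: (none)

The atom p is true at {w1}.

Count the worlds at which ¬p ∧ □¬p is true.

1

w0: ¬p is T, □¬p is F. ✗
w1: ¬p is F, □¬p is T. ✗
w2: ¬p is T, □¬p is T. ✓
Satisfying worlds: {w2}.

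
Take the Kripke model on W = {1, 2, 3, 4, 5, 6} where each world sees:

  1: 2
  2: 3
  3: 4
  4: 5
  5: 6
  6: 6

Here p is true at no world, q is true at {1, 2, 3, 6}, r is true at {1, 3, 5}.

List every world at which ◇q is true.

1: successors {2}; q there: 2:T. ✓
2: successors {3}; q there: 3:T. ✓
3: successors {4}; q there: 4:F. ✗
4: successors {5}; q there: 5:F. ✗
5: successors {6}; q there: 6:T. ✓
6: successors {6}; q there: 6:T. ✓

{1, 2, 5, 6}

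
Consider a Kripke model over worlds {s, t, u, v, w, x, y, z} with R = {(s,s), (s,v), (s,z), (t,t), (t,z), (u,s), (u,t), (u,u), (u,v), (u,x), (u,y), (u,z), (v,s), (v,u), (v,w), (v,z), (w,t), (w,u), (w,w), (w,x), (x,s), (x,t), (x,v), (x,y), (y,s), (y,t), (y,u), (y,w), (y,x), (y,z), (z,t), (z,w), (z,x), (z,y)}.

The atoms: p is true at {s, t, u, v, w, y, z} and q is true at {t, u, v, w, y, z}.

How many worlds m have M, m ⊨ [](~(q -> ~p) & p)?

s: successors {s, v, z}; ~(q -> ~p) & p there: s:F, v:T, z:T. ✗
t: successors {t, z}; ~(q -> ~p) & p there: t:T, z:T. ✓
u: successors {s, t, u, v, x, y, z}; ~(q -> ~p) & p there: s:F, t:T, u:T, v:T, x:F, y:T, z:T. ✗
v: successors {s, u, w, z}; ~(q -> ~p) & p there: s:F, u:T, w:T, z:T. ✗
w: successors {t, u, w, x}; ~(q -> ~p) & p there: t:T, u:T, w:T, x:F. ✗
x: successors {s, t, v, y}; ~(q -> ~p) & p there: s:F, t:T, v:T, y:T. ✗
y: successors {s, t, u, w, x, z}; ~(q -> ~p) & p there: s:F, t:T, u:T, w:T, x:F, z:T. ✗
z: successors {t, w, x, y}; ~(q -> ~p) & p there: t:T, w:T, x:F, y:T. ✗
Satisfying worlds: {t}.

1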